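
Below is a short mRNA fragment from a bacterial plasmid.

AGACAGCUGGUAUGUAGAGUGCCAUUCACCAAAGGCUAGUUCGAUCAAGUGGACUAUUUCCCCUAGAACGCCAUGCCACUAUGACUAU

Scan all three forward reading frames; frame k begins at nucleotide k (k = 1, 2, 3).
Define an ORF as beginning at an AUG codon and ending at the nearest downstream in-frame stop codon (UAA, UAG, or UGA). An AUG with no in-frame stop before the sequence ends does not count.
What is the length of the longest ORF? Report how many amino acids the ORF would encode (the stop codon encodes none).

Frame 1: AGA CAG CUG GUA UGU AGA GUG CCA UUC ACC AAA GGC UAG UUC GAU CAA GUG GAC UAU UUC CCC UAG AAC GCC AUG CCA CUA UGA CUA — AUG at 73, stop UGA at 82 → 12 nt.
Frame 2: GAC AGC UGG UAU GUA GAG UGC CAU UCA CCA AAG GCU AGU UCG AUC AAG UGG ACU AUU UCC CCU AGA ACG CCA UGC CAC UAU GAC UAU — no AUG→stop ORF.
Frame 3: ACA GCU GGU AUG UAG AGU GCC AUU CAC CAA AGG CUA GUU CGA UCA AGU GGA CUA UUU CCC CUA GAA CGC CAU GCC ACU AUG ACU — AUG at 12, stop UAG at 15 → 6 nt.
Longest: frame 1, positions 73–84, 12 nt = 4 codons = 3 aa. → 3 amino acids.

3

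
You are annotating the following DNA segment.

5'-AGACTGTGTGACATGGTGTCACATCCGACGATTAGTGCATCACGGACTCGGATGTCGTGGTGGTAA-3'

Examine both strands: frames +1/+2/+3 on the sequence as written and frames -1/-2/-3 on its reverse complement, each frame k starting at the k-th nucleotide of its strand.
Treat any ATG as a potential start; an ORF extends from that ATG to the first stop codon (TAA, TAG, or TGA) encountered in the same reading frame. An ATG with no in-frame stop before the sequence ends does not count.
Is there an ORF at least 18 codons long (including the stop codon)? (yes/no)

yes

Reverse complement (5'→3'): TTACCACCACGACATCCGAGTCCGTGATGCACTAATCGTCGGATGTGACACCATGTCACACAGTCT
Frame +1: AGA CTG TGT GAC ATG GTG TCA CAT CCG ACG ATT AGT GCA TCA CGG ACT CGG ATG TCG TGG TGG TAA — ATG at 13, stop TAA at 64 → 54 nt; ATG at 52, stop TAA at 64 → 15 nt.
Frame +2: GAC TGT GTG ACA TGG TGT CAC ATC CGA CGA TTA GTG CAT CAC GGA CTC GGA TGT CGT GGT GGT — no ATG→stop ORF.
Frame +3: ACT GTG TGA CAT GGT GTC ACA TCC GAC GAT TAG TGC ATC ACG GAC TCG GAT GTC GTG GTG GTA — no ATG→stop ORF.
Frame -1: TTA CCA CCA CGA CAT CCG AGT CCG TGA TGC ACT AAT CGT CGG ATG TGA CAC CAT GTC ACA CAG TCT — ATG at 43, stop TGA at 46 → 6 nt.
Frame -2: TAC CAC CAC GAC ATC CGA GTC CGT GAT GCA CTA ATC GTC GGA TGT GAC ACC ATG TCA CAC AGT — no ATG→stop ORF.
Frame -3: ACC ACC ACG ACA TCC GAG TCC GTG ATG CAC TAA TCG TCG GAT GTG ACA CCA TGT CAC ACA GTC — ATG at 27, stop TAA at 33 → 9 nt.
Frame +1 has an ORF of 18 codons (positions 13–66) ≥ 18, so yes.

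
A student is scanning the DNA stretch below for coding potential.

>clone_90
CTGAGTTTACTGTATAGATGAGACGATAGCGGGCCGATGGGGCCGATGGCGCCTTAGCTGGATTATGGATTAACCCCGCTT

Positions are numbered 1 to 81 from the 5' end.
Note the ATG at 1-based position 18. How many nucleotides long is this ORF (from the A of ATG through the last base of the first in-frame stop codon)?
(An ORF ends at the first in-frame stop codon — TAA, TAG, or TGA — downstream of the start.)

12

Codons from position 18: ATG (18–20), AGA (21–23), CGA (24–26), TAG (27–29).
TAG is the first in-frame stop; ORF spans 18–29, 12 nucleotides.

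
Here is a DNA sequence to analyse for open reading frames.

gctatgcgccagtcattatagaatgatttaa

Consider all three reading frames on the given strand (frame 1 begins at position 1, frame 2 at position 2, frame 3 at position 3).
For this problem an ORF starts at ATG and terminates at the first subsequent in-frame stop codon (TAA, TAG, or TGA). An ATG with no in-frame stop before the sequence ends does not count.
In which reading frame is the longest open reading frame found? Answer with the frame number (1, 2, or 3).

1

Frame 1: GCT ATG CGC CAG TCA TTA TAG AAT GAT TTA — ATG at 4, stop TAG at 19 → 18 nt.
Frame 2: CTA TGC GCC AGT CAT TAT AGA ATG ATT TAA — ATG at 23, stop TAA at 29 → 9 nt.
Frame 3: TAT GCG CCA GTC ATT ATA GAA TGA TTT — no ATG→stop ORF.
Longest ORF is 18 nt in frame 1 (positions 4–21).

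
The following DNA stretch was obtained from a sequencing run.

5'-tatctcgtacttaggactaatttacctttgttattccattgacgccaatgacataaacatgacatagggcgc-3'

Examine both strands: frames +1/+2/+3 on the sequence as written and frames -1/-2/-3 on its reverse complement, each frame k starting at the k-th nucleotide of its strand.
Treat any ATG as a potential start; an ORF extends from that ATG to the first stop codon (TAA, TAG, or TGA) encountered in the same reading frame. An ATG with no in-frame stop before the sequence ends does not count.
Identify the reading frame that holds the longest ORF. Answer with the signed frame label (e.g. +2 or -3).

-1

Reverse complement (5'→3'): GCGCCCTATGTCATGTTTATGTCATTGGCGTCAATGGAATAACAAAGGTAAATTAGTCCTAAGTACGAGATA
Frame +1: TAT CTC GTA CTT AGG ACT AAT TTA CCT TTG TTA TTC CAT TGA CGC CAA TGA CAT AAA CAT GAC ATA GGG CGC — no ATG→stop ORF.
Frame +2: ATC TCG TAC TTA GGA CTA ATT TAC CTT TGT TAT TCC ATT GAC GCC AAT GAC ATA AAC ATG ACA TAG GGC — ATG at 59, stop TAG at 65 → 9 nt.
Frame +3: TCT CGT ACT TAG GAC TAA TTT ACC TTT GTT ATT CCA TTG ACG CCA ATG ACA TAA ACA TGA CAT AGG GCG — ATG at 48, stop TAA at 54 → 9 nt.
Frame -1: GCG CCC TAT GTC ATG TTT ATG TCA TTG GCG TCA ATG GAA TAA CAA AGG TAA ATT AGT CCT AAG TAC GAG ATA — ATG at 13, stop TAA at 40 → 30 nt; ATG at 19, stop TAA at 40 → 24 nt; ATG at 34, stop TAA at 40 → 9 nt.
Frame -2: CGC CCT ATG TCA TGT TTA TGT CAT TGG CGT CAA TGG AAT AAC AAA GGT AAA TTA GTC CTA AGT ACG AGA — no ATG→stop ORF.
Frame -3: GCC CTA TGT CAT GTT TAT GTC ATT GGC GTC AAT GGA ATA ACA AAG GTA AAT TAG TCC TAA GTA CGA GAT — no ATG→stop ORF.
Longest ORF is 30 nt in frame -1 (positions 13–42).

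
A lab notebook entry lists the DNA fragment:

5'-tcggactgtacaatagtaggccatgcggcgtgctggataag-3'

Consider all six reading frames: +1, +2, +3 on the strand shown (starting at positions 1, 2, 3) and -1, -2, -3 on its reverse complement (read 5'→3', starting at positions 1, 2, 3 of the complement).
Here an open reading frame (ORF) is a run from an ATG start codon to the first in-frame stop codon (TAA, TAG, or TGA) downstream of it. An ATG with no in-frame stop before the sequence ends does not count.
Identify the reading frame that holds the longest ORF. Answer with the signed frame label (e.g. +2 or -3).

Reverse complement (5'→3'): CTTATCCAGCACGCCGCATGGCCTACTATTGTACAGTCCGA
Frame +1: TCG GAC TGT ACA ATA GTA GGC CAT GCG GCG TGC TGG ATA — no ATG→stop ORF.
Frame +2: CGG ACT GTA CAA TAG TAG GCC ATG CGG CGT GCT GGA TAA — ATG at 23, stop TAA at 38 → 18 nt.
Frame +3: GGA CTG TAC AAT AGT AGG CCA TGC GGC GTG CTG GAT AAG — no ATG→stop ORF.
Frame -1: CTT ATC CAG CAC GCC GCA TGG CCT ACT ATT GTA CAG TCC — no ATG→stop ORF.
Frame -2: TTA TCC AGC ACG CCG CAT GGC CTA CTA TTG TAC AGT CCG — no ATG→stop ORF.
Frame -3: TAT CCA GCA CGC CGC ATG GCC TAC TAT TGT ACA GTC CGA — no ATG→stop ORF.
Longest ORF is 18 nt in frame +2 (positions 23–40).

+2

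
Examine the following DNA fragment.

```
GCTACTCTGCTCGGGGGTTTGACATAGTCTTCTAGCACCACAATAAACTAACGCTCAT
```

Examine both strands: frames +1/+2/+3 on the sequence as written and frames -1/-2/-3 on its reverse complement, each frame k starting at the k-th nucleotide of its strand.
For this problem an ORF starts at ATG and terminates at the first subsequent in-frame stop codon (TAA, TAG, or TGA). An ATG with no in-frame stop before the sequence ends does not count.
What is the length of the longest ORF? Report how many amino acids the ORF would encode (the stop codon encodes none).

Reverse complement (5'→3'): ATGAGCGTTAGTTTATTGTGGTGCTAGAAGACTATGTCAAACCCCCGAGCAGAGTAGC
Frame +1: GCT ACT CTG CTC GGG GGT TTG ACA TAG TCT TCT AGC ACC ACA ATA AAC TAA CGC TCA — no ATG→stop ORF.
Frame +2: CTA CTC TGC TCG GGG GTT TGA CAT AGT CTT CTA GCA CCA CAA TAA ACT AAC GCT CAT — no ATG→stop ORF.
Frame +3: TAC TCT GCT CGG GGG TTT GAC ATA GTC TTC TAG CAC CAC AAT AAA CTA ACG CTC — no ATG→stop ORF.
Frame -1: ATG AGC GTT AGT TTA TTG TGG TGC TAG AAG ACT ATG TCA AAC CCC CGA GCA GAG TAG — ATG at 1, stop TAG at 25 → 27 nt; ATG at 34, stop TAG at 55 → 24 nt.
Frame -2: TGA GCG TTA GTT TAT TGT GGT GCT AGA AGA CTA TGT CAA ACC CCC GAG CAG AGT AGC — no ATG→stop ORF.
Frame -3: GAG CGT TAG TTT ATT GTG GTG CTA GAA GAC TAT GTC AAA CCC CCG AGC AGA GTA — no ATG→stop ORF.
Longest: frame -1, positions 1–27, 27 nt = 9 codons = 8 aa. → 8 amino acids.

8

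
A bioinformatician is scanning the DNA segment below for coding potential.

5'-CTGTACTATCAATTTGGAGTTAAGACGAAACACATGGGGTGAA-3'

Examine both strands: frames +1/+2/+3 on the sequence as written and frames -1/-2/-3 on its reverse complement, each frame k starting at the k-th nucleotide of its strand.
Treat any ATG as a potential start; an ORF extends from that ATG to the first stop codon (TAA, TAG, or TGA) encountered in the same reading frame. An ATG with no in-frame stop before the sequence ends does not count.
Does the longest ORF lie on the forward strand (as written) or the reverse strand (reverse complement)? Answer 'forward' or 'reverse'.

reverse

Reverse complement (5'→3'): TTCACCCCATGTGTTTCGTCTTAACTCCAAATTGATAGTACAG
Frame +1: CTG TAC TAT CAA TTT GGA GTT AAG ACG AAA CAC ATG GGG TGA — ATG at 34, stop TGA at 40 → 9 nt.
Frame +2: TGT ACT ATC AAT TTG GAG TTA AGA CGA AAC ACA TGG GGT GAA — no ATG→stop ORF.
Frame +3: GTA CTA TCA ATT TGG AGT TAA GAC GAA ACA CAT GGG GTG — no ATG→stop ORF.
Frame -1: TTC ACC CCA TGT GTT TCG TCT TAA CTC CAA ATT GAT AGT ACA — no ATG→stop ORF.
Frame -2: TCA CCC CAT GTG TTT CGT CTT AAC TCC AAA TTG ATA GTA CAG — no ATG→stop ORF.
Frame -3: CAC CCC ATG TGT TTC GTC TTA ACT CCA AAT TGA TAG TAC — ATG at 9, stop TGA at 33 → 27 nt.
Forward-strand max 9 nt; reverse-strand max 27 nt. The reverse strand has the longer ORF.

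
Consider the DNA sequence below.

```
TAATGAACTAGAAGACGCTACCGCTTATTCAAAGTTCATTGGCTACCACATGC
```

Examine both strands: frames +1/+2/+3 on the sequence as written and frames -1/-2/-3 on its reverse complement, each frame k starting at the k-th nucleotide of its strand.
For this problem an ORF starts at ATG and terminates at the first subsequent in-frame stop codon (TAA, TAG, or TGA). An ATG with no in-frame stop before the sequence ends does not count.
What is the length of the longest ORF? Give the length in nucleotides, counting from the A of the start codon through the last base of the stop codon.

Reverse complement (5'→3'): GCATGTGGTAGCCAATGAACTTTGAATAAGCGGTAGCGTCTTCTAGTTCATTA
Frame +1: TAA TGA ACT AGA AGA CGC TAC CGC TTA TTC AAA GTT CAT TGG CTA CCA CAT — no ATG→stop ORF.
Frame +2: AAT GAA CTA GAA GAC GCT ACC GCT TAT TCA AAG TTC ATT GGC TAC CAC ATG — no ATG→stop ORF.
Frame +3: ATG AAC TAG AAG ACG CTA CCG CTT ATT CAA AGT TCA TTG GCT ACC ACA TGC — ATG at 3, stop TAG at 9 → 9 nt.
Frame -1: GCA TGT GGT AGC CAA TGA ACT TTG AAT AAG CGG TAG CGT CTT CTA GTT CAT — no ATG→stop ORF.
Frame -2: CAT GTG GTA GCC AAT GAA CTT TGA ATA AGC GGT AGC GTC TTC TAG TTC ATT — no ATG→stop ORF.
Frame -3: ATG TGG TAG CCA ATG AAC TTT GAA TAA GCG GTA GCG TCT TCT AGT TCA TTA — ATG at 3, stop TAG at 9 → 9 nt; ATG at 15, stop TAA at 27 → 15 nt.
Longest: frame -3, positions 15–29, 15 nt = 5 codons = 4 aa. → 15 nucleotides.

15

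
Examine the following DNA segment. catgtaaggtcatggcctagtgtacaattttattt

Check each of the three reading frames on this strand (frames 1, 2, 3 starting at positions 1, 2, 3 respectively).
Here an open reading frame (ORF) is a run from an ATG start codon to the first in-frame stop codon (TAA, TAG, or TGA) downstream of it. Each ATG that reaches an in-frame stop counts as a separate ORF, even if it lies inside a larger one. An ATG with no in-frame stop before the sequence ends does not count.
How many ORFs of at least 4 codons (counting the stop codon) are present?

0

Frame 1: CAT GTA AGG TCA TGG CCT AGT GTA CAA TTT TAT — no ATG→stop ORF.
Frame 2: ATG TAA GGT CAT GGC CTA GTG TAC AAT TTT ATT — ATG at 2, stop TAA at 5 → 6 nt.
Frame 3: TGT AAG GTC ATG GCC TAG TGT ACA ATT TTA TTT — ATG at 12, stop TAG at 18 → 9 nt.
No ORF reaches 4 codons. Count = 0.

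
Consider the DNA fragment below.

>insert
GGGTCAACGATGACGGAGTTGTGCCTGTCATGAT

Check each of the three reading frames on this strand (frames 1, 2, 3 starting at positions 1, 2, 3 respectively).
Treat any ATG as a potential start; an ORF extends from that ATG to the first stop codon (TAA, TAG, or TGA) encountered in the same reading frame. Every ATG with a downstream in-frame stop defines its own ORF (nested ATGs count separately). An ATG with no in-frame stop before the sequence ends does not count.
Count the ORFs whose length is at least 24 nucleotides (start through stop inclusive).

1

Frame 1: GGG TCA ACG ATG ACG GAG TTG TGC CTG TCA TGA — ATG at 10, stop TGA at 31 → 24 nt.
Frame 2: GGT CAA CGA TGA CGG AGT TGT GCC TGT CAT GAT — no ATG→stop ORF.
Frame 3: GTC AAC GAT GAC GGA GTT GTG CCT GTC ATG — no ATG→stop ORF.
ORFs ≥ 24 nucleotides: frame 1 10–33 (24 nucleotides). Count = 1.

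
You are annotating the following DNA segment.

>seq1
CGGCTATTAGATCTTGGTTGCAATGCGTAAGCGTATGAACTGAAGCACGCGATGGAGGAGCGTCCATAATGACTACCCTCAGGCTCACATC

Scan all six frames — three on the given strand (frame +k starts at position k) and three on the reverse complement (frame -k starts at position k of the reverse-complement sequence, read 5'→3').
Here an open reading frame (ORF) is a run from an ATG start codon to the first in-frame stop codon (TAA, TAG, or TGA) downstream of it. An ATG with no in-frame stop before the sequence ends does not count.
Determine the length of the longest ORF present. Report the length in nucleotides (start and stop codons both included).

Reverse complement (5'→3'): GATGTGAGCCTGAGGGTAGTCATTATGGACGCTCCTCCATCGCGTGCTTCAGTTCATACGCTTACGCATTGCAACCAAGATCTAATAGCCG
Frame +1: CGG CTA TTA GAT CTT GGT TGC AAT GCG TAA GCG TAT GAA CTG AAG CAC GCG ATG GAG GAG CGT CCA TAA TGA CTA CCC TCA GGC TCA CAT — ATG at 52, stop TAA at 67 → 18 nt.
Frame +2: GGC TAT TAG ATC TTG GTT GCA ATG CGT AAG CGT ATG AAC TGA AGC ACG CGA TGG AGG AGC GTC CAT AAT GAC TAC CCT CAG GCT CAC ATC — ATG at 23, stop TGA at 41 → 21 nt; ATG at 35, stop TGA at 41 → 9 nt.
Frame +3: GCT ATT AGA TCT TGG TTG CAA TGC GTA AGC GTA TGA ACT GAA GCA CGC GAT GGA GGA GCG TCC ATA ATG ACT ACC CTC AGG CTC ACA — no ATG→stop ORF.
Frame -1: GAT GTG AGC CTG AGG GTA GTC ATT ATG GAC GCT CCT CCA TCG CGT GCT TCA GTT CAT ACG CTT ACG CAT TGC AAC CAA GAT CTA ATA GCC — no ATG→stop ORF.
Frame -2: ATG TGA GCC TGA GGG TAG TCA TTA TGG ACG CTC CTC CAT CGC GTG CTT CAG TTC ATA CGC TTA CGC ATT GCA ACC AAG ATC TAA TAG CCG — ATG at 2, stop TGA at 5 → 6 nt.
Frame -3: TGT GAG CCT GAG GGT AGT CAT TAT GGA CGC TCC TCC ATC GCG TGC TTC AGT TCA TAC GCT TAC GCA TTG CAA CCA AGA TCT AAT AGC — no ATG→stop ORF.
Longest: frame +2, positions 23–43, 21 nt = 7 codons = 6 aa. → 21 nucleotides.

21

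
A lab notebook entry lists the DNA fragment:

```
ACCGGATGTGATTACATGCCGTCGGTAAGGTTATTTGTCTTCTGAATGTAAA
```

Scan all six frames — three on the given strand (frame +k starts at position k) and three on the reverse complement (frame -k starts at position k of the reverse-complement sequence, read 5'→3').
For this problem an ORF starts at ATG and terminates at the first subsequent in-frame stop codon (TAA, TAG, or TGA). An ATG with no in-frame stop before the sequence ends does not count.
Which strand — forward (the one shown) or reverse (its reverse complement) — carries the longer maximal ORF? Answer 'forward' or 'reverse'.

Reverse complement (5'→3'): TTTACATTCAGAAGACAAATAACCTTACCGACGGCATGTAATCACATCCGGT
Frame +1: ACC GGA TGT GAT TAC ATG CCG TCG GTA AGG TTA TTT GTC TTC TGA ATG TAA — ATG at 16, stop TGA at 43 → 30 nt; ATG at 46, stop TAA at 49 → 6 nt.
Frame +2: CCG GAT GTG ATT ACA TGC CGT CGG TAA GGT TAT TTG TCT TCT GAA TGT AAA — no ATG→stop ORF.
Frame +3: CGG ATG TGA TTA CAT GCC GTC GGT AAG GTT ATT TGT CTT CTG AAT GTA — ATG at 6, stop TGA at 9 → 6 nt.
Frame -1: TTT ACA TTC AGA AGA CAA ATA ACC TTA CCG ACG GCA TGT AAT CAC ATC CGG — no ATG→stop ORF.
Frame -2: TTA CAT TCA GAA GAC AAA TAA CCT TAC CGA CGG CAT GTA ATC ACA TCC GGT — no ATG→stop ORF.
Frame -3: TAC ATT CAG AAG ACA AAT AAC CTT ACC GAC GGC ATG TAA TCA CAT CCG — ATG at 36, stop TAA at 39 → 6 nt.
Forward-strand max 30 nt; reverse-strand max 6 nt. The forward strand has the longer ORF.

forward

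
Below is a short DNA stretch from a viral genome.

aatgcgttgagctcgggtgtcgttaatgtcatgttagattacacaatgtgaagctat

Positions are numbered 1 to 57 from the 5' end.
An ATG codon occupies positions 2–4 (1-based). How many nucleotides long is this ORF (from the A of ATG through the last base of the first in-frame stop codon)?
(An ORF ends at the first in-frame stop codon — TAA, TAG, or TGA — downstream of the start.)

Codons from position 2: ATG (2–4), CGT (5–7), TGA (8–10).
TGA is the first in-frame stop; ORF spans 2–10, 9 nucleotides.

9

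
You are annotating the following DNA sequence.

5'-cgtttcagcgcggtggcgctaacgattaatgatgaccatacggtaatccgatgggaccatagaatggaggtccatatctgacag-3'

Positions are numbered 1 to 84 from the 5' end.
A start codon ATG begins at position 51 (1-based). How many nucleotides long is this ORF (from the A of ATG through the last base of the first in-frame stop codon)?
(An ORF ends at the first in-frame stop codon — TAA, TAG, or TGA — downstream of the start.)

Codons from position 51: ATG (51–53), GGA (54–56), CCA (57–59), TAG (60–62).
TAG is the first in-frame stop; ORF spans 51–62, 12 nucleotides.

12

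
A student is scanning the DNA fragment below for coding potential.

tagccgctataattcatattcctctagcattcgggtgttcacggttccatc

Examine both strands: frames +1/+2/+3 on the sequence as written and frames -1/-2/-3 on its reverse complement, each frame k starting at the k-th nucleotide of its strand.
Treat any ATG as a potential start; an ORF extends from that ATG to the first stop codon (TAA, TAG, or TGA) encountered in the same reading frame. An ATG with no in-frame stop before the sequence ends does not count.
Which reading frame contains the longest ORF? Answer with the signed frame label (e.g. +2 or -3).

Reverse complement (5'→3'): GATGGAACCGTGAACACCCGAATGCTAGAGGAATATGAATTATAGCGGCTA
Frame +1: TAG CCG CTA TAA TTC ATA TTC CTC TAG CAT TCG GGT GTT CAC GGT TCC ATC — no ATG→stop ORF.
Frame +2: AGC CGC TAT AAT TCA TAT TCC TCT AGC ATT CGG GTG TTC ACG GTT CCA — no ATG→stop ORF.
Frame +3: GCC GCT ATA ATT CAT ATT CCT CTA GCA TTC GGG TGT TCA CGG TTC CAT — no ATG→stop ORF.
Frame -1: GAT GGA ACC GTG AAC ACC CGA ATG CTA GAG GAA TAT GAA TTA TAG CGG CTA — ATG at 22, stop TAG at 43 → 24 nt.
Frame -2: ATG GAA CCG TGA ACA CCC GAA TGC TAG AGG AAT ATG AAT TAT AGC GGC — ATG at 2, stop TGA at 11 → 12 nt.
Frame -3: TGG AAC CGT GAA CAC CCG AAT GCT AGA GGA ATA TGA ATT ATA GCG GCT — no ATG→stop ORF.
Longest ORF is 24 nt in frame -1 (positions 22–45).

-1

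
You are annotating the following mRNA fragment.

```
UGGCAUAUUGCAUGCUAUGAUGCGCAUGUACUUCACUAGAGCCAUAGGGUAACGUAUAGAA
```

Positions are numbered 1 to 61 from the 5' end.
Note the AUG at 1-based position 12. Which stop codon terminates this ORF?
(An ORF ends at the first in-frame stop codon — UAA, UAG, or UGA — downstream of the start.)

Codons from position 12: AUG (12–14), CUA (15–17), UGA (18–20).
The first in-frame stop codon is UGA.

UGA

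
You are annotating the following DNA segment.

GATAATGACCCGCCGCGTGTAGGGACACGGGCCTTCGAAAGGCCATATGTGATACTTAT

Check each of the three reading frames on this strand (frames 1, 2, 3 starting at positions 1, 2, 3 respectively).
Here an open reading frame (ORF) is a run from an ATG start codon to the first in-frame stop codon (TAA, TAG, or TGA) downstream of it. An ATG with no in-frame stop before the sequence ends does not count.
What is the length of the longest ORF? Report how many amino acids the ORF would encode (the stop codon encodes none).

Frame 1: GAT AAT GAC CCG CCG CGT GTA GGG ACA CGG GCC TTC GAA AGG CCA TAT GTG ATA CTT — no ATG→stop ORF.
Frame 2: ATA ATG ACC CGC CGC GTG TAG GGA CAC GGG CCT TCG AAA GGC CAT ATG TGA TAC TTA — ATG at 5, stop TAG at 20 → 18 nt; ATG at 47, stop TGA at 50 → 6 nt.
Frame 3: TAA TGA CCC GCC GCG TGT AGG GAC ACG GGC CTT CGA AAG GCC ATA TGT GAT ACT TAT — no ATG→stop ORF.
Longest: frame 2, positions 5–22, 18 nt = 6 codons = 5 aa. → 5 amino acids.

5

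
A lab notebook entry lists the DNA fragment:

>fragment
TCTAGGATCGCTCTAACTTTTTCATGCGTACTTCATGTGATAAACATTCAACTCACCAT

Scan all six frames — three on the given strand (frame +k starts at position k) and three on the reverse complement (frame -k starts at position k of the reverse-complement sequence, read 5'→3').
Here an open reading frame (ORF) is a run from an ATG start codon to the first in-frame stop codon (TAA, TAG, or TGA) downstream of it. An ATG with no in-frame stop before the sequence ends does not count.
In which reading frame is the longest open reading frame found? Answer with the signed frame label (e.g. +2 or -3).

Reverse complement (5'→3'): ATGGTGAGTTGAATGTTTATCACATGAAGTACGCATGAAAAAGTTAGAGCGATCCTAGA
Frame +1: TCT AGG ATC GCT CTA ACT TTT TCA TGC GTA CTT CAT GTG ATA AAC ATT CAA CTC ACC — no ATG→stop ORF.
Frame +2: CTA GGA TCG CTC TAA CTT TTT CAT GCG TAC TTC ATG TGA TAA ACA TTC AAC TCA CCA — ATG at 35, stop TGA at 38 → 6 nt.
Frame +3: TAG GAT CGC TCT AAC TTT TTC ATG CGT ACT TCA TGT GAT AAA CAT TCA ACT CAC CAT — no ATG→stop ORF.
Frame -1: ATG GTG AGT TGA ATG TTT ATC ACA TGA AGT ACG CAT GAA AAA GTT AGA GCG ATC CTA — ATG at 1, stop TGA at 10 → 12 nt; ATG at 13, stop TGA at 25 → 15 nt.
Frame -2: TGG TGA GTT GAA TGT TTA TCA CAT GAA GTA CGC ATG AAA AAG TTA GAG CGA TCC TAG — ATG at 35, stop TAG at 56 → 24 nt.
Frame -3: GGT GAG TTG AAT GTT TAT CAC ATG AAG TAC GCA TGA AAA AGT TAG AGC GAT CCT AGA — ATG at 24, stop TGA at 36 → 15 nt.
Longest ORF is 24 nt in frame -2 (positions 35–58).

-2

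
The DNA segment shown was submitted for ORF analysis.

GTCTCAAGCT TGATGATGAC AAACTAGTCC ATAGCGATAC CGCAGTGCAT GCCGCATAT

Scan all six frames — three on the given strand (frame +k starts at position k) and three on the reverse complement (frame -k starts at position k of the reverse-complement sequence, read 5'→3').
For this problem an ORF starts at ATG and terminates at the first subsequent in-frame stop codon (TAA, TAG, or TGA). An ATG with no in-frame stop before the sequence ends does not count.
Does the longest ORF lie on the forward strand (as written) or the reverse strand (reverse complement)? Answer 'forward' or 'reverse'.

reverse

Reverse complement (5'→3'): ATATGCGGCATGCACTGCGGTATCGCTATGGACTAGTTTGTCATCATCAAGCTTGAGAC
Frame +1: GTC TCA AGC TTG ATG ATG ACA AAC TAG TCC ATA GCG ATA CCG CAG TGC ATG CCG CAT — ATG at 13, stop TAG at 25 → 15 nt; ATG at 16, stop TAG at 25 → 12 nt.
Frame +2: TCT CAA GCT TGA TGA TGA CAA ACT AGT CCA TAG CGA TAC CGC AGT GCA TGC CGC ATA — no ATG→stop ORF.
Frame +3: CTC AAG CTT GAT GAT GAC AAA CTA GTC CAT AGC GAT ACC GCA GTG CAT GCC GCA TAT — no ATG→stop ORF.
Frame -1: ATA TGC GGC ATG CAC TGC GGT ATC GCT ATG GAC TAG TTT GTC ATC ATC AAG CTT GAG — ATG at 10, stop TAG at 34 → 27 nt; ATG at 28, stop TAG at 34 → 9 nt.
Frame -2: TAT GCG GCA TGC ACT GCG GTA TCG CTA TGG ACT AGT TTG TCA TCA TCA AGC TTG AGA — no ATG→stop ORF.
Frame -3: ATG CGG CAT GCA CTG CGG TAT CGC TAT GGA CTA GTT TGT CAT CAT CAA GCT TGA GAC — ATG at 3, stop TGA at 54 → 54 nt.
Forward-strand max 15 nt; reverse-strand max 54 nt. The reverse strand has the longer ORF.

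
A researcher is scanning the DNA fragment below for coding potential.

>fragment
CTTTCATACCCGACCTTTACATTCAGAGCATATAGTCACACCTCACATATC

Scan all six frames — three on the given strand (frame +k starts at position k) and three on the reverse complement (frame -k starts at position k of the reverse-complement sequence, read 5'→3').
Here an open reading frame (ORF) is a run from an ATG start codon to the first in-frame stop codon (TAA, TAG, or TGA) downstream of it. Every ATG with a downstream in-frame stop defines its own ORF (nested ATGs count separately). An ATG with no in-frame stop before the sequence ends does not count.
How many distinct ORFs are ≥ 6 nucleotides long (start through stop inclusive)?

3

Reverse complement (5'→3'): GATATGTGAGGTGTGACTATATGCTCTGAATGTAAAGGTCGGGTATGAAAG
Frame +1: CTT TCA TAC CCG ACC TTT ACA TTC AGA GCA TAT AGT CAC ACC TCA CAT ATC — no ATG→stop ORF.
Frame +2: TTT CAT ACC CGA CCT TTA CAT TCA GAG CAT ATA GTC ACA CCT CAC ATA — no ATG→stop ORF.
Frame +3: TTC ATA CCC GAC CTT TAC ATT CAG AGC ATA TAG TCA CAC CTC ACA TAT — no ATG→stop ORF.
Frame -1: GAT ATG TGA GGT GTG ACT ATA TGC TCT GAA TGT AAA GGT CGG GTA TGA AAG — ATG at 4, stop TGA at 7 → 6 nt.
Frame -2: ATA TGT GAG GTG TGA CTA TAT GCT CTG AAT GTA AAG GTC GGG TAT GAA — no ATG→stop ORF.
Frame -3: TAT GTG AGG TGT GAC TAT ATG CTC TGA ATG TAA AGG TCG GGT ATG AAA — ATG at 21, stop TGA at 27 → 9 nt; ATG at 30, stop TAA at 33 → 6 nt.
ORFs ≥ 6 nucleotides: frame -1 4–9 (6 nucleotides), frame -3 21–29 (9 nucleotides), frame -3 30–35 (6 nucleotides). Count = 3.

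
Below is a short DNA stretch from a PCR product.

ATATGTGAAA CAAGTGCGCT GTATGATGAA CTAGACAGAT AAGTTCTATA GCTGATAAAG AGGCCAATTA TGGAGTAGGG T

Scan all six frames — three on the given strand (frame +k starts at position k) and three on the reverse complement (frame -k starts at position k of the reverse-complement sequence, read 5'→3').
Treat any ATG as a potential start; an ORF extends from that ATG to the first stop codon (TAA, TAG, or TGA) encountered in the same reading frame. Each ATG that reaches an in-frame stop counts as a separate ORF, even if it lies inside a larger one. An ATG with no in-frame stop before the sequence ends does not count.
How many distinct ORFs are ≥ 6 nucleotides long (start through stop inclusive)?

Reverse complement (5'→3'): ACCCTACTCCATAATTGGCCTCTTTATCAGCTATAGAACTTATCTGTCTAGTTCATCATACAGCGCACTTGTTTCACATAT
Frame +1: ATA TGT GAA ACA AGT GCG CTG TAT GAT GAA CTA GAC AGA TAA GTT CTA TAG CTG ATA AAG AGG CCA ATT ATG GAG TAG GGT — ATG at 70, stop TAG at 76 → 9 nt.
Frame +2: TAT GTG AAA CAA GTG CGC TGT ATG ATG AAC TAG ACA GAT AAG TTC TAT AGC TGA TAA AGA GGC CAA TTA TGG AGT AGG — ATG at 23, stop TAG at 32 → 12 nt; ATG at 26, stop TAG at 32 → 9 nt.
Frame +3: ATG TGA AAC AAG TGC GCT GTA TGA TGA ACT AGA CAG ATA AGT TCT ATA GCT GAT AAA GAG GCC AAT TAT GGA GTA GGG — ATG at 3, stop TGA at 6 → 6 nt.
Frame -1: ACC CTA CTC CAT AAT TGG CCT CTT TAT CAG CTA TAG AAC TTA TCT GTC TAG TTC ATC ATA CAG CGC ACT TGT TTC ACA TAT — no ATG→stop ORF.
Frame -2: CCC TAC TCC ATA ATT GGC CTC TTT ATC AGC TAT AGA ACT TAT CTG TCT AGT TCA TCA TAC AGC GCA CTT GTT TCA CAT — no ATG→stop ORF.
Frame -3: CCT ACT CCA TAA TTG GCC TCT TTA TCA GCT ATA GAA CTT ATC TGT CTA GTT CAT CAT ACA GCG CAC TTG TTT CAC ATA — no ATG→stop ORF.
ORFs ≥ 6 nucleotides: frame +1 70–78 (9 nucleotides), frame +2 23–34 (12 nucleotides), frame +2 26–34 (9 nucleotides), frame +3 3–8 (6 nucleotides). Count = 4.

4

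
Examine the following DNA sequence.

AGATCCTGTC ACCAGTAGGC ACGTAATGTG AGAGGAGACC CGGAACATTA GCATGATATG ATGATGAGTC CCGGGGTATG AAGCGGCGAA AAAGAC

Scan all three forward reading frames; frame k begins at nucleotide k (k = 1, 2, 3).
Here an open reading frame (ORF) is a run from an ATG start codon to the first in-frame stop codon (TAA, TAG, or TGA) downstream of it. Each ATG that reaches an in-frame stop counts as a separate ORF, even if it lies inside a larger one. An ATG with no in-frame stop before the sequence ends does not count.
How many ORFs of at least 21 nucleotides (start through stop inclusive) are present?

Frame 1: AGA TCC TGT CAC CAG TAG GCA CGT AAT GTG AGA GGA GAC CCG GAA CAT TAG CAT GAT ATG ATG ATG AGT CCC GGG GTA TGA AGC GGC GAA AAA GAC — ATG at 58, stop TGA at 79 → 24 nt; ATG at 61, stop TGA at 79 → 21 nt; ATG at 64, stop TGA at 79 → 18 nt.
Frame 2: GAT CCT GTC ACC AGT AGG CAC GTA ATG TGA GAG GAG ACC CGG AAC ATT AGC ATG ATA TGA TGA TGA GTC CCG GGG TAT GAA GCG GCG AAA AAG — ATG at 26, stop TGA at 29 → 6 nt; ATG at 53, stop TGA at 59 → 9 nt.
Frame 3: ATC CTG TCA CCA GTA GGC ACG TAA TGT GAG AGG AGA CCC GGA ACA TTA GCA TGA TAT GAT GAT GAG TCC CGG GGT ATG AAG CGG CGA AAA AGA — no ATG→stop ORF.
ORFs ≥ 21 nucleotides: frame 1 58–81 (24 nucleotides), frame 1 61–81 (21 nucleotides). Count = 2.

2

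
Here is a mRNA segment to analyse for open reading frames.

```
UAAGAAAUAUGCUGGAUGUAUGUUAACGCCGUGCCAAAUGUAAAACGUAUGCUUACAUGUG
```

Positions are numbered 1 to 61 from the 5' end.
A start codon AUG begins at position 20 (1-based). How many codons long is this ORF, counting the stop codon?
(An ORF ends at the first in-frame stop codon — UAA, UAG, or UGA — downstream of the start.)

Codons from position 20: AUG (20–22), UUA (23–25), ACG (26–28), CCG (29–31), UGC (32–34), CAA (35–37), AUG (38–40), UAA (41–43).
UAA is the first in-frame stop; that's 8 codons including the stop.

8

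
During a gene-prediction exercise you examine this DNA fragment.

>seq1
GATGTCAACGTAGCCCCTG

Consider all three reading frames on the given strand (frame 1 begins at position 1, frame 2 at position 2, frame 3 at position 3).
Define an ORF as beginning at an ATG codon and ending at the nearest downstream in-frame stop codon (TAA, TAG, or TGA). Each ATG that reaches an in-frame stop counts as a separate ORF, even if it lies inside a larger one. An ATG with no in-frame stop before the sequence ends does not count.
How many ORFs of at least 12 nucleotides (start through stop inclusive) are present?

1

Frame 1: GAT GTC AAC GTA GCC CCT — no ATG→stop ORF.
Frame 2: ATG TCA ACG TAG CCC CTG — ATG at 2, stop TAG at 11 → 12 nt.
Frame 3: TGT CAA CGT AGC CCC — no ATG→stop ORF.
ORFs ≥ 12 nucleotides: frame 2 2–13 (12 nucleotides). Count = 1.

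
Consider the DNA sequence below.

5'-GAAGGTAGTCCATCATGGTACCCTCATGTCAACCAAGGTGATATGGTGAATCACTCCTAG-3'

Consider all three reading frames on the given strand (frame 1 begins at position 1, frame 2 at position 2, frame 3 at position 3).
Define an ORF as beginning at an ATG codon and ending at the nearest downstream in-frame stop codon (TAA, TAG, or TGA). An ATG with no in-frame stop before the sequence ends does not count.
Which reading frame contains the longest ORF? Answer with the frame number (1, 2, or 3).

Frame 1: GAA GGT AGT CCA TCA TGG TAC CCT CAT GTC AAC CAA GGT GAT ATG GTG AAT CAC TCC TAG — ATG at 43, stop TAG at 58 → 18 nt.
Frame 2: AAG GTA GTC CAT CAT GGT ACC CTC ATG TCA ACC AAG GTG ATA TGG TGA ATC ACT CCT — ATG at 26, stop TGA at 47 → 24 nt.
Frame 3: AGG TAG TCC ATC ATG GTA CCC TCA TGT CAA CCA AGG TGA TAT GGT GAA TCA CTC CTA — ATG at 15, stop TGA at 39 → 27 nt.
Longest ORF is 27 nt in frame 3 (positions 15–41).

3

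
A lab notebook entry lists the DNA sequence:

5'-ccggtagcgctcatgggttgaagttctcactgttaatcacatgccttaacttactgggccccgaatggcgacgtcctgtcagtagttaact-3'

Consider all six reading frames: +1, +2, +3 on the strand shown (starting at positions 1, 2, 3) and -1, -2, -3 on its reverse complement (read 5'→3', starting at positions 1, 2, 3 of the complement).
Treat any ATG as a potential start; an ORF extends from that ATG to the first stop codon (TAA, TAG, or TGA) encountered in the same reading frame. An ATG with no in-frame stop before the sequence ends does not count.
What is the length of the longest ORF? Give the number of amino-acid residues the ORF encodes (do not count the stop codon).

Reverse complement (5'→3'): AGTTAACTACTGACAGGACGTCGCCATTCGGGGCCCAGTAAGTTAAGGCATGTGATTAACAGTGAGAACTTCAACCCATGAGCGCTACCGG
Frame +1: CCG GTA GCG CTC ATG GGT TGA AGT TCT CAC TGT TAA TCA CAT GCC TTA ACT TAC TGG GCC CCG AAT GGC GAC GTC CTG TCA GTA GTT AAC — ATG at 13, stop TGA at 19 → 9 nt.
Frame +2: CGG TAG CGC TCA TGG GTT GAA GTT CTC ACT GTT AAT CAC ATG CCT TAA CTT ACT GGG CCC CGA ATG GCG ACG TCC TGT CAG TAG TTA ACT — ATG at 41, stop TAA at 47 → 9 nt; ATG at 65, stop TAG at 83 → 21 nt.
Frame +3: GGT AGC GCT CAT GGG TTG AAG TTC TCA CTG TTA ATC ACA TGC CTT AAC TTA CTG GGC CCC GAA TGG CGA CGT CCT GTC AGT AGT TAA — no ATG→stop ORF.
Frame -1: AGT TAA CTA CTG ACA GGA CGT CGC CAT TCG GGG CCC AGT AAG TTA AGG CAT GTG ATT AAC AGT GAG AAC TTC AAC CCA TGA GCG CTA CCG — no ATG→stop ORF.
Frame -2: GTT AAC TAC TGA CAG GAC GTC GCC ATT CGG GGC CCA GTA AGT TAA GGC ATG TGA TTA ACA GTG AGA ACT TCA ACC CAT GAG CGC TAC CGG — ATG at 50, stop TGA at 53 → 6 nt.
Frame -3: TTA ACT ACT GAC AGG ACG TCG CCA TTC GGG GCC CAG TAA GTT AAG GCA TGT GAT TAA CAG TGA GAA CTT CAA CCC ATG AGC GCT ACC — no ATG→stop ORF.
Longest: frame +2, positions 65–85, 21 nt = 7 codons = 6 aa. → 6 amino acids.

6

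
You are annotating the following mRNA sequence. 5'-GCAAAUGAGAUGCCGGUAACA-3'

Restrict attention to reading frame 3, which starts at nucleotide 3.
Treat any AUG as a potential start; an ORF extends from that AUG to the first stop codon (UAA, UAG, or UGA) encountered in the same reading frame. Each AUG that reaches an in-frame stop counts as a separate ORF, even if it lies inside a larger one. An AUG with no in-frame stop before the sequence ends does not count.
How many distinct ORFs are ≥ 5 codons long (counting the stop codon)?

0

Frame 3: AAA UGA GAU GCC GGU AAC — no AUG→stop ORF.
No ORF reaches 5 codons. Count = 0.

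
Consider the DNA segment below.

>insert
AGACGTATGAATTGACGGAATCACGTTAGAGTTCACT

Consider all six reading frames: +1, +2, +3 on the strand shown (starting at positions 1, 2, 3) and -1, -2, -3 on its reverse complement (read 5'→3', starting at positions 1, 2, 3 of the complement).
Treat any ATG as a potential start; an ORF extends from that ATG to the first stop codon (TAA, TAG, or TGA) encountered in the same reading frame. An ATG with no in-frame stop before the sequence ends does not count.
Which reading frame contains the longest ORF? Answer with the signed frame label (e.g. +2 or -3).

+1

Reverse complement (5'→3'): AGTGAACTCTAACGTGATTCCGTCAATTCATACGTCT
Frame +1: AGA CGT ATG AAT TGA CGG AAT CAC GTT AGA GTT CAC — ATG at 7, stop TGA at 13 → 9 nt.
Frame +2: GAC GTA TGA ATT GAC GGA ATC ACG TTA GAG TTC ACT — no ATG→stop ORF.
Frame +3: ACG TAT GAA TTG ACG GAA TCA CGT TAG AGT TCA — no ATG→stop ORF.
Frame -1: AGT GAA CTC TAA CGT GAT TCC GTC AAT TCA TAC GTC — no ATG→stop ORF.
Frame -2: GTG AAC TCT AAC GTG ATT CCG TCA ATT CAT ACG TCT — no ATG→stop ORF.
Frame -3: TGA ACT CTA ACG TGA TTC CGT CAA TTC ATA CGT — no ATG→stop ORF.
Longest ORF is 9 nt in frame +1 (positions 7–15).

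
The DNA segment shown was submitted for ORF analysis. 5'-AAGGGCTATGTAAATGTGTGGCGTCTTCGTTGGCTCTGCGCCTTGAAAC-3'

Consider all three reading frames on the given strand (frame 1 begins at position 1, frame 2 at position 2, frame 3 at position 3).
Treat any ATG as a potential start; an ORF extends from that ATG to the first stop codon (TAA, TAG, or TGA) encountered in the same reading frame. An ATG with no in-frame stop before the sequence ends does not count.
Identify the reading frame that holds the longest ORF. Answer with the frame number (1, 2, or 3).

Frame 1: AAG GGC TAT GTA AAT GTG TGG CGT CTT CGT TGG CTC TGC GCC TTG AAA — no ATG→stop ORF.
Frame 2: AGG GCT ATG TAA ATG TGT GGC GTC TTC GTT GGC TCT GCG CCT TGA AAC — ATG at 8, stop TAA at 11 → 6 nt; ATG at 14, stop TGA at 44 → 33 nt.
Frame 3: GGG CTA TGT AAA TGT GTG GCG TCT TCG TTG GCT CTG CGC CTT GAA — no ATG→stop ORF.
Longest ORF is 33 nt in frame 2 (positions 14–46).

2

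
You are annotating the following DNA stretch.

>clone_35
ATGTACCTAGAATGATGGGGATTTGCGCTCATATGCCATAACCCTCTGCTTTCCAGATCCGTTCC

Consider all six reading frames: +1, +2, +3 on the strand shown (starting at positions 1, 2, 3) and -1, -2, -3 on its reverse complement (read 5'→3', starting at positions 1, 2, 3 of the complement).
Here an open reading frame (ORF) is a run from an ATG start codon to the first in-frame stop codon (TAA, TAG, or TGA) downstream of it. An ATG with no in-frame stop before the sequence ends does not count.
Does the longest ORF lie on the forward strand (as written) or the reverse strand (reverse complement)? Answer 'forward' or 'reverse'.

reverse

Reverse complement (5'→3'): GGAACGGATCTGGAAAGCAGAGGGTTATGGCATATGAGCGCAAATCCCCATCATTCTAGGTACAT
Frame +1: ATG TAC CTA GAA TGA TGG GGA TTT GCG CTC ATA TGC CAT AAC CCT CTG CTT TCC AGA TCC GTT — ATG at 1, stop TGA at 13 → 15 nt.
Frame +2: TGT ACC TAG AAT GAT GGG GAT TTG CGC TCA TAT GCC ATA ACC CTC TGC TTT CCA GAT CCG TTC — no ATG→stop ORF.
Frame +3: GTA CCT AGA ATG ATG GGG ATT TGC GCT CAT ATG CCA TAA CCC TCT GCT TTC CAG ATC CGT TCC — ATG at 12, stop TAA at 39 → 30 nt; ATG at 15, stop TAA at 39 → 27 nt; ATG at 33, stop TAA at 39 → 9 nt.
Frame -1: GGA ACG GAT CTG GAA AGC AGA GGG TTA TGG CAT ATG AGC GCA AAT CCC CAT CAT TCT AGG TAC — no ATG→stop ORF.
Frame -2: GAA CGG ATC TGG AAA GCA GAG GGT TAT GGC ATA TGA GCG CAA ATC CCC ATC ATT CTA GGT ACA — no ATG→stop ORF.
Frame -3: AAC GGA TCT GGA AAG CAG AGG GTT ATG GCA TAT GAG CGC AAA TCC CCA TCA TTC TAG GTA CAT — ATG at 27, stop TAG at 57 → 33 nt.
Forward-strand max 30 nt; reverse-strand max 33 nt. The reverse strand has the longer ORF.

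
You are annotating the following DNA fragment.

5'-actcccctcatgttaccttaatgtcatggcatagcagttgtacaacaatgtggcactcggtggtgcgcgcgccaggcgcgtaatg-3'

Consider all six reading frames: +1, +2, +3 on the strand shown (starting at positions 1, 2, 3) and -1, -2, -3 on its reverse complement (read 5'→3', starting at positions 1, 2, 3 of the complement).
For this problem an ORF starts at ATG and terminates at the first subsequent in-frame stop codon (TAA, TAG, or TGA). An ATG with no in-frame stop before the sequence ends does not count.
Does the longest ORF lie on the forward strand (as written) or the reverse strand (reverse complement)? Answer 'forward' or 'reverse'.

Reverse complement (5'→3'): CATTACGCGCCTGGCGCGCGCACCACCGAGTGCCACATTGTTGTACAACTGCTATGCCATGACATTAAGGTAACATGAGGGGAGT
Frame +1: ACT CCC CTC ATG TTA CCT TAA TGT CAT GGC ATA GCA GTT GTA CAA CAA TGT GGC ACT CGG TGG TGC GCG CGC CAG GCG CGT AAT — ATG at 10, stop TAA at 19 → 12 nt.
Frame +2: CTC CCC TCA TGT TAC CTT AAT GTC ATG GCA TAG CAG TTG TAC AAC AAT GTG GCA CTC GGT GGT GCG CGC GCC AGG CGC GTA ATG — ATG at 26, stop TAG at 32 → 9 nt.
Frame +3: TCC CCT CAT GTT ACC TTA ATG TCA TGG CAT AGC AGT TGT ACA ACA ATG TGG CAC TCG GTG GTG CGC GCG CCA GGC GCG TAA — ATG at 21, stop TAA at 81 → 63 nt; ATG at 48, stop TAA at 81 → 36 nt.
Frame -1: CAT TAC GCG CCT GGC GCG CGC ACC ACC GAG TGC CAC ATT GTT GTA CAA CTG CTA TGC CAT GAC ATT AAG GTA ACA TGA GGG GAG — no ATG→stop ORF.
Frame -2: ATT ACG CGC CTG GCG CGC GCA CCA CCG AGT GCC ACA TTG TTG TAC AAC TGC TAT GCC ATG ACA TTA AGG TAA CAT GAG GGG AGT — ATG at 59, stop TAA at 71 → 15 nt.
Frame -3: TTA CGC GCC TGG CGC GCG CAC CAC CGA GTG CCA CAT TGT TGT ACA ACT GCT ATG CCA TGA CAT TAA GGT AAC ATG AGG GGA — ATG at 54, stop TGA at 60 → 9 nt.
Forward-strand max 63 nt; reverse-strand max 15 nt. The forward strand has the longer ORF.

forward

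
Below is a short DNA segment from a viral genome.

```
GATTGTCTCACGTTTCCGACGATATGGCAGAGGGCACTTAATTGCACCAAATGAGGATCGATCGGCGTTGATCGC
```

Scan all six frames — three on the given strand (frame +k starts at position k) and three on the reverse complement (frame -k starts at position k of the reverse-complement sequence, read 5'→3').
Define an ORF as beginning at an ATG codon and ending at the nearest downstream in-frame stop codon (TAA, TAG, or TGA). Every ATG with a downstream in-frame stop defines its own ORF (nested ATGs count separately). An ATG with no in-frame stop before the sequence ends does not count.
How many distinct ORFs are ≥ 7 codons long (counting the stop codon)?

1

Reverse complement (5'→3'): GCGATCAACGCCGATCGATCCTCATTTGGTGCAATTAAGTGCCCTCTGCCATATCGTCGGAAACGTGAGACAATC
Frame +1: GAT TGT CTC ACG TTT CCG ACG ATA TGG CAG AGG GCA CTT AAT TGC ACC AAA TGA GGA TCG ATC GGC GTT GAT CGC — no ATG→stop ORF.
Frame +2: ATT GTC TCA CGT TTC CGA CGA TAT GGC AGA GGG CAC TTA ATT GCA CCA AAT GAG GAT CGA TCG GCG TTG ATC — no ATG→stop ORF.
Frame +3: TTG TCT CAC GTT TCC GAC GAT ATG GCA GAG GGC ACT TAA TTG CAC CAA ATG AGG ATC GAT CGG CGT TGA TCG — ATG at 24, stop TAA at 39 → 18 nt; ATG at 51, stop TGA at 69 → 21 nt.
Frame -1: GCG ATC AAC GCC GAT CGA TCC TCA TTT GGT GCA ATT AAG TGC CCT CTG CCA TAT CGT CGG AAA CGT GAG ACA ATC — no ATG→stop ORF.
Frame -2: CGA TCA ACG CCG ATC GAT CCT CAT TTG GTG CAA TTA AGT GCC CTC TGC CAT ATC GTC GGA AAC GTG AGA CAA — no ATG→stop ORF.
Frame -3: GAT CAA CGC CGA TCG ATC CTC ATT TGG TGC AAT TAA GTG CCC TCT GCC ATA TCG TCG GAA ACG TGA GAC AAT — no ATG→stop ORF.
ORFs ≥ 7 codons: frame +3 51–71 (7 codons). Count = 1.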